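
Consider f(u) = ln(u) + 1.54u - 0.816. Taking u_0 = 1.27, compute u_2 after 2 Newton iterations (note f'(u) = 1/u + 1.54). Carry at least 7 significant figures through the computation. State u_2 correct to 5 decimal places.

0.73121

Newton update: u ← u − f(u)/f'(u).
u_0 = 1.270000: f = 1.378817, f' = 2.327402 → u_1 = 1.270000 - (1.378817)/(2.327402) = 0.677572
u_1 = 0.677572: f = -0.161777, f' = 3.015857 → u_2 = 0.677572 - (-0.161777)/(3.015857) = 0.731215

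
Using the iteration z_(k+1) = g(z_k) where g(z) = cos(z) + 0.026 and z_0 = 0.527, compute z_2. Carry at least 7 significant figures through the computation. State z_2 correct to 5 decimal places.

0.65516

z_1 = g(0.527000) = 0.890320
z_2 = g(0.890320) = 0.655163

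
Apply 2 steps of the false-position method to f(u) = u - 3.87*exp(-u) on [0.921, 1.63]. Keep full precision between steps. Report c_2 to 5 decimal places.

1.18646

f(0.921000) = -0.619727, f(1.630000) = 0.871753
step 1: c = 1.215598, f(c) = 0.068016 > 0 → new bracket [0.921000, 1.215598]
step 2: c = 1.186463, f(c) = 0.004955 > 0 → new bracket [0.921000, 1.186463]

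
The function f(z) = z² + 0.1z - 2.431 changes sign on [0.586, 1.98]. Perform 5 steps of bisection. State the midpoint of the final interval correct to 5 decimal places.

1.52259

f(0.586000) = -2.029004, f(1.980000) = 1.687400 (opposite signs)
step 1: m = 1.283000, f(m) = -0.656611 < 0 → root in [1.283000, 1.980000]
step 2: m = 1.631500, f(m) = 0.393942 > 0 → root in [1.283000, 1.631500]
step 3: m = 1.457250, f(m) = -0.161697 < 0 → root in [1.457250, 1.631500]
step 4: m = 1.544375, f(m) = 0.108532 > 0 → root in [1.457250, 1.544375]
step 5: m = 1.500812, f(m) = -0.028481 < 0 → root in [1.500812, 1.544375]
Midpoint of [1.500812, 1.544375] = 1.522594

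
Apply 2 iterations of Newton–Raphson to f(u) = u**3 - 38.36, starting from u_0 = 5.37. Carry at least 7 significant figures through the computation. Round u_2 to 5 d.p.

3.47217

Newton update: u ← u − f(u)/f'(u).
f'(u) = 3u**2
u_0 = 5.370000: f = 116.494153, f' = 86.510700 → u_1 = 5.370000 - (116.494153)/(86.510700) = 4.023413
u_1 = 4.023413: f = 26.770432, f' = 48.563565 → u_2 = 4.023413 - (26.770432)/(48.563565) = 3.472168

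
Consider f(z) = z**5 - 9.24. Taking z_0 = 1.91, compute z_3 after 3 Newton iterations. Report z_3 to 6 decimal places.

1.560243

Newton update: z ← z − f(z)/f'(z).
f'(z) = 5z**4
z_0 = 1.910000: f = 16.179490, f' = 66.543168 → z_1 = 1.910000 - (16.179490)/(66.543168) = 1.666857
z_1 = 1.666857: f = 3.627436, f' = 38.597895 → z_2 = 1.666857 - (3.627436)/(38.597895) = 1.572877
z_2 = 1.572877: f = 0.386622, f' = 30.601953 → z_3 = 1.572877 - (0.386622)/(30.601953) = 1.560243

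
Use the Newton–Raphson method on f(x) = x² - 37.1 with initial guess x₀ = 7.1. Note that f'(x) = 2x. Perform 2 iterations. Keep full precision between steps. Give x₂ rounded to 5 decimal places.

x_0 = 7.100000: f = 13.310000, f' = 14.200000 → x_1 = 7.100000 - (13.310000)/(14.200000) = 6.162676
x_1 = 6.162676: f = 0.878576, f' = 12.325352 → x_2 = 6.162676 - (0.878576)/(12.325352) = 6.091394

6.09139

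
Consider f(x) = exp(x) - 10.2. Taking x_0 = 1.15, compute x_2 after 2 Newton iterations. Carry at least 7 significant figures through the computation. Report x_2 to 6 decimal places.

Newton update: x ← x − f(x)/f'(x).
f'(x) = exp(x)
x_0 = 1.150000: f = -7.041807, f' = 3.158193 → x_1 = 1.150000 - (-7.041807)/(3.158193) = 3.379695
x_1 = 3.379695: f = 19.161816, f' = 29.361816 → x_2 = 3.379695 - (19.161816)/(29.361816) = 2.727085

2.727085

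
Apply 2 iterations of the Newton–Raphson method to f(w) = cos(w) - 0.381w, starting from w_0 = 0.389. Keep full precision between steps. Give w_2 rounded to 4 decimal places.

Newton update: w ← w − f(w)/f'(w).
f'(w) = -sin(w) - 0.381
w_0 = 0.389000: f = 0.777080, f' = -0.760263 → w_1 = 0.389000 - (0.777080)/(-0.760263) = 1.411119
w_1 = 1.411119: f = -0.378637, f' = -1.368279 → w_2 = 1.411119 - (-0.378637)/(-1.368279) = 1.134394

1.1344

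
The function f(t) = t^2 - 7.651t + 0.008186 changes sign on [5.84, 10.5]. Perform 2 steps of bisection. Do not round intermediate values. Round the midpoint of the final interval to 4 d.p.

7.5875

f(5.840000) = -10.568054, f(10.500000) = 29.922686 (opposite signs)
step 1: m = 8.170000, f(m) = 4.248416 > 0 → root in [5.840000, 8.170000]
step 2: m = 7.005000, f(m) = -4.517044 < 0 → root in [7.005000, 8.170000]
Midpoint of [7.005000, 8.170000] = 7.587500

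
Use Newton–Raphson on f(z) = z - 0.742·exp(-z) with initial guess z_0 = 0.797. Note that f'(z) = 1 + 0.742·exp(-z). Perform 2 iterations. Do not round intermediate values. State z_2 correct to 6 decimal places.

z_0 = 0.797000: f = 0.462596, f' = 1.334404 → z_1 = 0.797000 - (0.462596)/(1.334404) = 0.450331
z_1 = 0.450331: f = -0.022632, f' = 1.472963 → z_2 = 0.450331 - (-0.022632)/(1.472963) = 0.465696

0.465696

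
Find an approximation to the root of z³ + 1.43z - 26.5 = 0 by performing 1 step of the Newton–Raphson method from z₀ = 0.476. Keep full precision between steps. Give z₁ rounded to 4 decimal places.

Newton update: z ← z − f(z)/f'(z).
f'(z) = 3z² + 1.43
z_0 = 0.476000: f = -25.711470, f' = 2.109728 → z_1 = 0.476000 - (-25.711470)/(2.109728) = 12.663102

12.6631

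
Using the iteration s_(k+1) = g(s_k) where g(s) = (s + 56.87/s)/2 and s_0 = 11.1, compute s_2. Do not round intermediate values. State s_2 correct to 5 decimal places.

7.56128

s_1 = g(11.100000) = 8.111712
s_2 = g(8.111712) = 7.561281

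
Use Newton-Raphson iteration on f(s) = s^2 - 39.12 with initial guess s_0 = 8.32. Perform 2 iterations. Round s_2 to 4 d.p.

6.2596

Newton update: s ← s − f(s)/f'(s).
f'(s) = 2s
s_0 = 8.320000: f = 30.102400, f' = 16.640000 → s_1 = 8.320000 - (30.102400)/(16.640000) = 6.510962
s_1 = 6.510962: f = 3.272620, f' = 13.021923 → s_2 = 6.510962 - (3.272620)/(13.021923) = 6.259645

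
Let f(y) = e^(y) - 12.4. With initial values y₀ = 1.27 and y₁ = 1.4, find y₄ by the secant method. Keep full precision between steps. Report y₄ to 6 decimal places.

f(y_0) = -8.839147, f(y_1) = -8.344800
y_2 = 1.400000 - (-8.344800)·(1.400000 - 1.270000)/(-8.344800 - (-8.839147)) = 3.594457; f(y_2) = 23.995923
y_3 = 3.594457 - (23.995923)·(3.594457 - 1.400000)/(23.995923 - (-8.344800)) = 1.966230; f(y_3) = -5.256303
y_4 = 1.966230 - (-5.256303)·(1.966230 - 3.594457)/(-5.256303 - (23.995923)) = 2.258805; f(y_4) = -2.828358

2.258805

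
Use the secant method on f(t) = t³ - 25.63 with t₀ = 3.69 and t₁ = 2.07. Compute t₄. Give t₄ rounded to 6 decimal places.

2.941619

f(t_0) = 24.613409, f(t_1) = -16.760257
t_2 = 2.070000 - (-16.760257)·(2.070000 - 3.690000)/(-16.760257 - (24.613409)) = 2.726254; f(t_2) = -5.367233
t_3 = 2.726254 - (-5.367233)·(2.726254 - 2.070000)/(-5.367233 - (-16.760257)) = 3.035413; f(t_3) = 2.337495
t_4 = 3.035413 - (2.337495)·(3.035413 - 2.726254)/(2.337495 - (-5.367233)) = 2.941619; f(t_4) = -0.175807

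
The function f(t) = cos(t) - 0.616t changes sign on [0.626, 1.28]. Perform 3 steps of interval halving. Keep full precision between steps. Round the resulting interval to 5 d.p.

[0.87125, 0.95300]

f(0.626000) = 0.424762, f(1.280000) = -0.501765 (opposite signs)
step 1: m = 0.953000, f(m) = -0.007808 < 0 → root in [0.626000, 0.953000]
step 2: m = 0.789500, f(m) = 0.217868 > 0 → root in [0.789500, 0.953000]
step 3: m = 0.871250, f(m) = 0.107181 > 0 → root in [0.871250, 0.953000]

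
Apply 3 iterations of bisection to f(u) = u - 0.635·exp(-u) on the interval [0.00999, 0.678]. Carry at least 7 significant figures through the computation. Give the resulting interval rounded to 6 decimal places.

f(0.009990) = -0.618698, f(0.678000) = 0.355654 (opposite signs)
step 1: m = 0.343995, f(m) = -0.106177 < 0 → root in [0.343995, 0.678000]
step 2: m = 0.510997, f(m) = 0.130063 > 0 → root in [0.343995, 0.510997]
step 3: m = 0.427496, f(m) = 0.013387 > 0 → root in [0.343995, 0.427496]

[0.343995, 0.427496]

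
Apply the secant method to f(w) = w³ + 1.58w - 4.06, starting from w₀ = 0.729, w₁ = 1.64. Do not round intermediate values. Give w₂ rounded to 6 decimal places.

f(w_0) = -2.520760, f(w_1) = 2.942144
w_2 = 1.640000 - (2.942144)·(1.640000 - 0.729000)/(2.942144 - (-2.520760)) = 1.149365; f(w_2) = -0.725648

1.149365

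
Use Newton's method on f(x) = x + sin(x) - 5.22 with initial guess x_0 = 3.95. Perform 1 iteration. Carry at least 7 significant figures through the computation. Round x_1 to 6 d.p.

10.393172

f'(x) = 1 + cos(x)
x_0 = 3.950000: f = -1.993188, f' = 0.309349 → x_1 = 3.950000 - (-1.993188)/(0.309349) = 10.393172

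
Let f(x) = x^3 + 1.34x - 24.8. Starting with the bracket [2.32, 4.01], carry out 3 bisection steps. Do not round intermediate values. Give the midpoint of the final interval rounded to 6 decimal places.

2.848125

f(2.320000) = -9.204032, f(4.010000) = 45.054601 (opposite signs)
step 1: m = 3.165000, f(m) = 11.145617 > 0 → root in [2.320000, 3.165000]
step 2: m = 2.742500, f(m) = -0.497868 < 0 → root in [2.742500, 3.165000]
step 3: m = 2.953750, f(m) = 4.928428 > 0 → root in [2.742500, 2.953750]
Midpoint of [2.742500, 2.953750] = 2.848125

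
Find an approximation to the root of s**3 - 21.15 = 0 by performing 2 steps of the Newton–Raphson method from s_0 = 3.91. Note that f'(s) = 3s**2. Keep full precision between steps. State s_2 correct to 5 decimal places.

2.79429

s_0 = 3.910000: f = 38.626471, f' = 45.864300 → s_1 = 3.910000 - (38.626471)/(45.864300) = 3.067810
s_1 = 3.067810: f = 7.722556, f' = 28.234368 → s_2 = 3.067810 - (7.722556)/(28.234368) = 2.794293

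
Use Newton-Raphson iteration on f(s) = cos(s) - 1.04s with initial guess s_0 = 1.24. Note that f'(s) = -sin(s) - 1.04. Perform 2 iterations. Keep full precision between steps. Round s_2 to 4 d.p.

0.7220

s_0 = 1.240000: f = -0.964804, f' = -1.985784 → s_1 = 1.240000 - (-0.964804)/(-1.985784) = 0.754145
s_1 = 0.754145: f = -0.055453, f' = -1.724666 → s_2 = 0.754145 - (-0.055453)/(-1.724666) = 0.721992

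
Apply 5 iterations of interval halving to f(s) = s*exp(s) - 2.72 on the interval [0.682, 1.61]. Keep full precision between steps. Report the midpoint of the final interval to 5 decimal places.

0.98650

f(0.682000) = -1.371120, f(1.610000) = 5.334526 (opposite signs)
step 1: m = 1.146000, f(m) = 0.884841 > 0 → root in [0.682000, 1.146000]
step 2: m = 0.914000, f(m) = -0.440228 < 0 → root in [0.914000, 1.146000]
step 3: m = 1.030000, f(m) = 0.165098 > 0 → root in [0.914000, 1.030000]
step 4: m = 0.972000, f(m) = -0.150785 < 0 → root in [0.972000, 1.030000]
step 5: m = 1.001000, f(m) = 0.003722 > 0 → root in [0.972000, 1.001000]
Midpoint of [0.972000, 1.001000] = 0.986500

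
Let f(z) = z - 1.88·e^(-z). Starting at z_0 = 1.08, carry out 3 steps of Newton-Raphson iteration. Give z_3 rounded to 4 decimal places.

0.8244

f'(z) = 1 + 1.88·e^(-z)
z_0 = 1.080000: f = 0.441560, f' = 1.638440 → z_1 = 1.080000 - (0.441560)/(1.638440) = 0.810499
z_1 = 0.810499: f = -0.025416, f' = 1.835916 → z_2 = 0.810499 - (-0.025416)/(1.835916) = 0.824343
z_2 = 0.824343: f = -0.000080, f' = 1.824423 → z_3 = 0.824343 - (-0.000080)/(1.824423) = 0.824387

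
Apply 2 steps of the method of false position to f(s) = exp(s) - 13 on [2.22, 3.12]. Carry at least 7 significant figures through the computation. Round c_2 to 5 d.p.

2.54175

f(2.220000) = -3.792669, f(3.120000) = 9.646380
step 1: c = 2.473991, f(c) = -1.130271 < 0 → new bracket [2.473991, 3.120000]
step 2: c = 2.541746, f(c) = -0.298175 < 0 → new bracket [2.541746, 3.120000]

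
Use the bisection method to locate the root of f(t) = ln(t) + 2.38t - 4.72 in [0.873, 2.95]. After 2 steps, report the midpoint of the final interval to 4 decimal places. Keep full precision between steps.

f(0.873000) = -2.778080, f(2.950000) = 3.382805 (opposite signs)
step 1: m = 1.911500, f(m) = 0.477258 > 0 → root in [0.873000, 1.911500]
step 2: m = 1.392250, f(m) = -1.075524 < 0 → root in [1.392250, 1.911500]
Midpoint of [1.392250, 1.911500] = 1.651875

1.6519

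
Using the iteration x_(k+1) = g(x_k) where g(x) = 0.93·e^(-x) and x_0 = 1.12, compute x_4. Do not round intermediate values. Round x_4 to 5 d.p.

x_1 = g(1.120000) = 0.303440
x_2 = g(0.303440) = 0.686595
x_3 = g(0.686595) = 0.468057
x_4 = g(0.468057) = 0.582383

0.58238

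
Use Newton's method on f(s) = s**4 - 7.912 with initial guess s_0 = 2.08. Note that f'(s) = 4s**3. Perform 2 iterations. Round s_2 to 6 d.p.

1.685694

Newton update: s ← s − f(s)/f'(s).
s_0 = 2.080000: f = 10.805737, f' = 35.995648 → s_1 = 2.080000 - (10.805737)/(35.995648) = 1.779804
s_1 = 1.779804: f = 2.122346, f' = 22.551570 → s_2 = 1.779804 - (2.122346)/(22.551570) = 1.685694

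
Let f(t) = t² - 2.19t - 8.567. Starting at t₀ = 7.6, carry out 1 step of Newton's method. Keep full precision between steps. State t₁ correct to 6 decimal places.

f'(t) = 2t - 2.19
t_0 = 7.600000: f = 32.549000, f' = 13.010000 → t_1 = 7.600000 - (32.549000)/(13.010000) = 5.098155

5.098155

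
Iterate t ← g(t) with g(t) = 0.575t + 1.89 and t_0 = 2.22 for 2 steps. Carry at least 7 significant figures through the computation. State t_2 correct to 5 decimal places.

t_1 = g(2.220000) = 3.166500
t_2 = g(3.166500) = 3.710737

3.71074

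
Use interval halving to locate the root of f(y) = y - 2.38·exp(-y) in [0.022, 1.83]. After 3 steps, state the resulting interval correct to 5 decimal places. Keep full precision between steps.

[0.92600, 1.15200]

f(0.022000) = -2.306212, f(1.830000) = 1.448216 (opposite signs)
step 1: m = 0.926000, f(m) = -0.016802 < 0 → root in [0.926000, 1.830000]
step 2: m = 1.378000, f(m) = 0.778044 > 0 → root in [0.926000, 1.378000]
step 3: m = 1.152000, f(m) = 0.399910 > 0 → root in [0.926000, 1.152000]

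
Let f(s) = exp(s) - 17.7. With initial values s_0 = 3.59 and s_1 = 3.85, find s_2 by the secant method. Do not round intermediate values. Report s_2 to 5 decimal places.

Secant update: s_(k+1) = s_k − f(s_k)·(s_k − s_(k-1))/(f(s_k) − f(s_(k-1))).
f(s_0) = 18.534076, f(s_1) = 29.293063
s_2 = 3.850000 - (29.293063)·(3.850000 - 3.590000)/(29.293063 - (18.534076)) = 3.142108; f(s_2) = 5.452631

3.14211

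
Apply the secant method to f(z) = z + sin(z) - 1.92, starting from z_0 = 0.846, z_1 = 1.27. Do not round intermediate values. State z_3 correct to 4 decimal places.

1.0508

f(z_0) = -0.325366, f(z_1) = 0.305101
z_2 = 1.270000 - (0.305101)·(1.270000 - 0.846000)/(0.305101 - (-0.325366)) = 1.064814; f(z_2) = 0.019513
z_3 = 1.064814 - (0.019513)·(1.064814 - 1.270000)/(0.019513 - (0.305101)) = 1.050795; f(z_3) = -0.001387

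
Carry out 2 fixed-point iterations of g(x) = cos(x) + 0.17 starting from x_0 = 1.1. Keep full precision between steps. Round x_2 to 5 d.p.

0.98178

x_1 = g(1.100000) = 0.623596
x_2 = g(0.623596) = 0.981784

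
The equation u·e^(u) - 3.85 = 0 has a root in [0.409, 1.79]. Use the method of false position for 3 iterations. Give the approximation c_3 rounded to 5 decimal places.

1.13172

f(0.409000) = -3.234328, f(1.790000) = 6.871120
step 1: c = 0.851000, f(c) = -1.856969 < 0 → new bracket [0.851000, 1.790000]
step 2: c = 1.050779, f(c) = -0.844897 < 0 → new bracket [1.050779, 1.790000]
step 3: c = 1.131723, f(c) = -0.340529 < 0 → new bracket [1.131723, 1.790000]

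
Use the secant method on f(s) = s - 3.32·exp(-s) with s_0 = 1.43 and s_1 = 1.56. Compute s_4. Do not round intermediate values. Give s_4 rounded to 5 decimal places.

1.10248

Secant update: s_(k+1) = s_k − f(s_k)·(s_k − s_(k-1))/(f(s_k) − f(s_(k-1))).
f(s_0) = 0.635494, f(s_1) = 0.862348
s_2 = 1.560000 - (0.862348)·(1.560000 - 1.430000)/(0.862348 - (0.635494)) = 1.065826; f(s_2) = -0.077725
s_3 = 1.065826 - (-0.077725)·(1.065826 - 1.560000)/(-0.077725 - (0.862348)) = 1.106684; f(s_3) = 0.008915
s_4 = 1.106684 - (0.008915)·(1.106684 - 1.065826)/(0.008915 - (-0.077725)) = 1.102480; f(s_4) = 0.000086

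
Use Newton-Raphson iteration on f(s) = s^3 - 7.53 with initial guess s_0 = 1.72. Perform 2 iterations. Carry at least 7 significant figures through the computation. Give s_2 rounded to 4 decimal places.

f'(s) = 3s^2
s_0 = 1.720000: f = -2.441552, f' = 8.875200 → s_1 = 1.720000 - (-2.441552)/(8.875200) = 1.995098
s_1 = 1.995098: f = 0.411323, f' = 11.941251 → s_2 = 1.995098 - (0.411323)/(11.941251) = 1.960653

1.9607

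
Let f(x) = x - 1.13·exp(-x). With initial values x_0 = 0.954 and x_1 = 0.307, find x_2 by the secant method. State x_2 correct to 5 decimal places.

0.63222

f(x_0) = 0.518727, f(x_1) = -0.524285
x_2 = 0.307000 - (-0.524285)·(0.307000 - 0.954000)/(-0.524285 - (0.518727)) = 0.632224; f(x_2) = 0.031732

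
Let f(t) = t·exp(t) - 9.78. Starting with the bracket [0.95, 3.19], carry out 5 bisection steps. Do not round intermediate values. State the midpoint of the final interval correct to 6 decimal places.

f(0.950000) = -7.323576, f(3.190000) = 67.700084 (opposite signs)
step 1: m = 2.070000, f(m) = 6.624384 > 0 → root in [0.950000, 2.070000]
step 2: m = 1.510000, f(m) = -2.944637 < 0 → root in [1.510000, 2.070000]
step 3: m = 1.790000, f(m) = 0.941120 > 0 → root in [1.510000, 1.790000]
step 4: m = 1.650000, f(m) = -1.188483 < 0 → root in [1.650000, 1.790000]
step 5: m = 1.720000, f(m) = -0.174611 < 0 → root in [1.720000, 1.790000]
Midpoint of [1.720000, 1.790000] = 1.755000

1.755000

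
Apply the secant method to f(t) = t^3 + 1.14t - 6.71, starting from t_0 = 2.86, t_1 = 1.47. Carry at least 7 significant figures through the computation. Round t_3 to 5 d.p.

f(t_0) = 19.944056, f(t_1) = -1.857677
t_2 = 1.470000 - (-1.857677)·(1.470000 - 2.860000)/(-1.857677 - (19.944056)) = 1.588439; f(t_2) = -0.891330
t_3 = 1.588439 - (-0.891330)·(1.588439 - 1.470000)/(-0.891330 - (-1.857677)) = 1.697683; f(t_3) = 0.118300

1.69768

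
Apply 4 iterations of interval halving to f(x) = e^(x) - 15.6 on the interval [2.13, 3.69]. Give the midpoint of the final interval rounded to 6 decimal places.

2.763750

f(2.130000) = -7.185133, f(3.690000) = 24.444847 (opposite signs)
step 1: m = 2.910000, f(m) = 2.756799 > 0 → root in [2.130000, 2.910000]
step 2: m = 2.520000, f(m) = -3.171403 < 0 → root in [2.520000, 2.910000]
step 3: m = 2.715000, f(m) = -0.495390 < 0 → root in [2.715000, 2.910000]
step 4: m = 2.812500, f(m) = 1.051495 > 0 → root in [2.715000, 2.812500]
Midpoint of [2.715000, 2.812500] = 2.763750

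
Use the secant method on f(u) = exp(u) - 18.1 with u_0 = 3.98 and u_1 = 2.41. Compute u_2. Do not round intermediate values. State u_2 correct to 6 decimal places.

f(u_0) = 35.417034, f(u_1) = -6.966039
u_2 = 2.410000 - (-6.966039)·(2.410000 - 3.980000)/(-6.966039 - (35.417034)) = 2.668044; f(u_2) = -3.688253

2.668044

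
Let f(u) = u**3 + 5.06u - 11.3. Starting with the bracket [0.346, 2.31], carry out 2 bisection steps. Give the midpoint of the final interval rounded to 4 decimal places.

f(0.346000) = -9.507818, f(2.310000) = 12.714991 (opposite signs)
step 1: m = 1.328000, f(m) = -2.238280 < 0 → root in [1.328000, 2.310000]
step 2: m = 1.819000, f(m) = 3.922776 > 0 → root in [1.328000, 1.819000]
Midpoint of [1.328000, 1.819000] = 1.573500

1.5735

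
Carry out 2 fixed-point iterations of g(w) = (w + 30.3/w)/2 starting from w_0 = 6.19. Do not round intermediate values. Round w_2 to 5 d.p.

w_1 = g(6.190000) = 5.542496
w_2 = g(5.542496) = 5.504674

5.50467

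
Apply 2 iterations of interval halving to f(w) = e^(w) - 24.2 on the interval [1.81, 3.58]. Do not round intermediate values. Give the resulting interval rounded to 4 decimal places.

[3.1375, 3.5800]

f(1.810000) = -18.089553, f(3.580000) = 11.673541 (opposite signs)
step 1: m = 2.695000, f(m) = -9.394481 < 0 → root in [2.695000, 3.580000]
step 2: m = 3.137500, f(m) = -1.153821 < 0 → root in [3.137500, 3.580000]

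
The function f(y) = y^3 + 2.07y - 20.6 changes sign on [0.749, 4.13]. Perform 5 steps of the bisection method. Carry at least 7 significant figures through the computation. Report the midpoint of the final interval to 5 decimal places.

f(0.749000) = -18.629380, f(4.130000) = 58.394097 (opposite signs)
step 1: m = 2.439500, f(m) = -1.032380 < 0 → root in [2.439500, 4.130000]
step 2: m = 3.284750, f(m) = 21.640514 > 0 → root in [2.439500, 3.284750]
step 3: m = 2.862125, f(m) = 8.770438 > 0 → root in [2.439500, 2.862125]
step 4: m = 2.650812, f(m) = 3.513929 > 0 → root in [2.439500, 2.650812]
step 5: m = 2.545156, f(m) = 1.155538 > 0 → root in [2.439500, 2.545156]
Midpoint of [2.439500, 2.545156] = 2.492328

2.49233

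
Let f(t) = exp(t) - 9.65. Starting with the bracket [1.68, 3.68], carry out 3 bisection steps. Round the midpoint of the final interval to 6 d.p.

2.305000

f(1.680000) = -4.284444, f(3.680000) = 29.996394 (opposite signs)
step 1: m = 2.680000, f(m) = 4.935093 > 0 → root in [1.680000, 2.680000]
step 2: m = 2.180000, f(m) = -0.803694 < 0 → root in [2.180000, 2.680000]
step 3: m = 2.430000, f(m) = 1.708882 > 0 → root in [2.180000, 2.430000]
Midpoint of [2.180000, 2.430000] = 2.305000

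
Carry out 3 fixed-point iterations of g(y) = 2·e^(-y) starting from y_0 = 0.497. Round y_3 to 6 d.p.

y_1 = g(0.497000) = 1.216706
y_2 = g(1.216706) = 0.592409
y_3 = g(0.592409) = 1.105988

1.105988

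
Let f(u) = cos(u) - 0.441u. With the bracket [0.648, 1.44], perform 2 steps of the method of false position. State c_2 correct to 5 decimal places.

f(0.648000) = 0.511525, f(1.440000) = -0.504616
step 1: c = 1.046692, f(c) = 0.038846 > 0 → new bracket [1.046692, 1.440000]
step 2: c = 1.074806, f(c) = 0.001914 > 0 → new bracket [1.074806, 1.440000]

1.07481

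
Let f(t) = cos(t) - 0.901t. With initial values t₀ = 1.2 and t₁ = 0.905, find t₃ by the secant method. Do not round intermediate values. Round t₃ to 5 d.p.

0.78526

f(t_0) = -0.718842, f(t_1) = -0.197719
t_2 = 0.905000 - (-0.197719)·(0.905000 - 1.200000)/(-0.197719 - (-0.718842)) = 0.793074; f(t_2) = -0.012901
t_3 = 0.793074 - (-0.012901)·(0.793074 - 0.905000)/(-0.012901 - (-0.197719)) = 0.785261; f(t_3) = -0.000316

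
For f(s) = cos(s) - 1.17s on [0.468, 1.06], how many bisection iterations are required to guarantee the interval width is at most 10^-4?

13

Initial width b − a = 1.06 − 0.468 = 0.592000.
After n steps the width is (b−a)/2^n; need (b−a)/2^n ≤ 10^-4.
So n ≥ log₂(0.592000/10^-4) = log₂(5920.0000) ≈ 12.5314.
Hence n = 13.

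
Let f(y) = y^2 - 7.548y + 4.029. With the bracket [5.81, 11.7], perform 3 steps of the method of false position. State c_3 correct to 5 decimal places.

6.86277

False-position update: c = (a·f(b) − b·f(a))/(f(b) − f(a)); replace the endpoint whose sign matches f(c).
f(5.810000) = -6.068780, f(11.700000) = 52.607400
step 1: c = 6.419193, f(c) = -3.217030 < 0 → new bracket [6.419193, 11.700000]
step 2: c = 6.723513, f(c) = -1.514447 < 0 → new bracket [6.723513, 11.700000]
step 3: c = 6.862766, f(c) = -0.673599 < 0 → new bracket [6.862766, 11.700000]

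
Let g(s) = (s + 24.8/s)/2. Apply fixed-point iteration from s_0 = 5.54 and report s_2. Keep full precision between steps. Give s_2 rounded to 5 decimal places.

4.98004

s_1 = g(5.540000) = 5.008267
s_2 = g(5.008267) = 4.980040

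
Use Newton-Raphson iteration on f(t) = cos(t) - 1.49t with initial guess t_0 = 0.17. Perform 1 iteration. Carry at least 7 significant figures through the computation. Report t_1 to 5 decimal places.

0.61135

f'(t) = -sin(t) - 1.49
t_0 = 0.170000: f = 0.732285, f' = -1.659182 → t_1 = 0.170000 - (0.732285)/(-1.659182) = 0.611353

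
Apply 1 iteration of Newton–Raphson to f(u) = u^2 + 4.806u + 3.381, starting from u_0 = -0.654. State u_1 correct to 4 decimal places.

-0.8443

f'(u) = 2u + 4.806
u_0 = -0.654000: f = 0.665592, f' = 3.498000 → u_1 = -0.654000 - (0.665592)/(3.498000) = -0.844278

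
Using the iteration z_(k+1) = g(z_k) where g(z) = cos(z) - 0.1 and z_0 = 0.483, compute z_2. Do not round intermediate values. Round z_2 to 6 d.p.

0.606960

z_1 = g(0.483000) = 0.785606
z_2 = g(0.785606) = 0.606960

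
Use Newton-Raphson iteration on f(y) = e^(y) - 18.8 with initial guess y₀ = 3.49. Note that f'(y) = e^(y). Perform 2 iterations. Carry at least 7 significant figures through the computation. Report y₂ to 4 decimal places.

y_0 = 3.490000: f = 13.985948, f' = 32.785948 → y_1 = 3.490000 - (13.985948)/(32.785948) = 3.063416
y_1 = 3.063416: f = 2.600545, f' = 21.400545 → y_2 = 3.063416 - (2.600545)/(21.400545) = 2.941899

2.9419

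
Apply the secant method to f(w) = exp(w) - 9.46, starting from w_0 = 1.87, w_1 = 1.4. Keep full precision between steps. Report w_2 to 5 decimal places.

2.44404

f(w_0) = -2.971704, f(w_1) = -5.404800
w_2 = 1.400000 - (-5.404800)·(1.400000 - 1.870000)/(-5.404800 - (-2.971704)) = 2.444042; f(w_2) = 2.059514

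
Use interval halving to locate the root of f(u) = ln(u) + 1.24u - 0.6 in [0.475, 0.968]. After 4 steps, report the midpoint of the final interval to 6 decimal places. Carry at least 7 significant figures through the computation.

f(0.475000) = -0.755440, f(0.968000) = 0.567797 (opposite signs)
step 1: m = 0.721500, f(m) = -0.031763 < 0 → root in [0.721500, 0.968000]
step 2: m = 0.844750, f(m) = 0.278775 > 0 → root in [0.721500, 0.844750]
step 3: m = 0.783125, f(m) = 0.126612 > 0 → root in [0.721500, 0.783125]
step 4: m = 0.752313, f(m) = 0.048264 > 0 → root in [0.721500, 0.752313]
Midpoint of [0.721500, 0.752313] = 0.736906

0.736906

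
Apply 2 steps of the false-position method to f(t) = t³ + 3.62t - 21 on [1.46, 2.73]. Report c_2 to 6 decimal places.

f(1.460000) = -12.602664, f(2.730000) = 9.229017
step 1: c = 2.193126, f(c) = -2.512374 < 0 → new bracket [2.193126, 2.730000]
step 2: c = 2.308004, f(c) = -0.350551 < 0 → new bracket [2.308004, 2.730000]

2.308004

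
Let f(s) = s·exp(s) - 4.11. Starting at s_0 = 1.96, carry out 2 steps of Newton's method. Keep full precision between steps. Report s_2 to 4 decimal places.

f'(s) = (s + 1)·exp(s)
s_0 = 1.960000: f = 9.804681, f' = 21.014008 → s_1 = 1.960000 - (9.804681)/(21.014008) = 1.493422
s_1 = 1.493422: f = 2.539167, f' = 11.101471 → s_2 = 1.493422 - (2.539167)/(11.101471) = 1.264698

1.2647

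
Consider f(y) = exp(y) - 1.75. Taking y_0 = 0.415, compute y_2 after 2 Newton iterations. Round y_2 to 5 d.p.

f'(y) = exp(y)
y_0 = 0.415000: f = -0.235629, f' = 1.514371 → y_1 = 0.415000 - (-0.235629)/(1.514371) = 0.570595
y_1 = 0.570595: f = 0.019320, f' = 1.769320 → y_2 = 0.570595 - (0.019320)/(1.769320) = 0.559676

0.55968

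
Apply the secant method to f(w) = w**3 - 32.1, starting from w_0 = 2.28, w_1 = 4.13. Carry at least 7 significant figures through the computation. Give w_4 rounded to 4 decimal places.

f(w_0) = -20.247648, f(w_1) = 38.344997
w_2 = 4.130000 - (38.344997)·(4.130000 - 2.280000)/(38.344997 - (-20.247648)) = 2.919298; f(w_2) = -7.220870
w_3 = 2.919298 - (-7.220870)·(2.919298 - 4.130000)/(-7.220870 - (38.344997)) = 3.111159; f(w_3) = -1.986126
w_4 = 3.111159 - (-1.986126)·(3.111159 - 2.919298)/(-1.986126 - (-7.220870)) = 3.183954; f(w_4) = 0.177520

3.1840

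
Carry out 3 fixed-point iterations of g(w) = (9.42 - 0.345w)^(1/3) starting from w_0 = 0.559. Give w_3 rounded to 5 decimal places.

2.05754

w_1 = g(0.559000) = 2.097438
w_2 = g(2.097438) = 2.056425
w_3 = g(2.056425) = 2.057540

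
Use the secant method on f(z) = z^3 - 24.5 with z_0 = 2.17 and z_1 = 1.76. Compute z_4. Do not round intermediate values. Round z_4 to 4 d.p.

f(z_0) = -14.281687, f(z_1) = -19.048224
z_2 = 1.760000 - (-19.048224)·(1.760000 - 2.170000)/(-19.048224 - (-14.281687)) = 3.398458; f(z_2) = 14.750556
z_3 = 3.398458 - (14.750556)·(3.398458 - 1.760000)/(14.750556 - (-19.048224)) = 2.683398; f(z_3) = -5.177862
z_4 = 2.683398 - (-5.177862)·(2.683398 - 3.398458)/(-5.177862 - (14.750556)) = 2.869187; f(z_4) = -0.880182

2.8692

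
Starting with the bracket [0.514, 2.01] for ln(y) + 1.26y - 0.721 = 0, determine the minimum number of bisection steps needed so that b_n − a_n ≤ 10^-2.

8

Initial width b − a = 2.01 − 0.514 = 1.496000.
After n steps the width is (b−a)/2^n; need (b−a)/2^n ≤ 10^-2.
So n ≥ log₂(1.496000/10^-2) = log₂(149.6000) ≈ 7.2250.
Hence n = 8.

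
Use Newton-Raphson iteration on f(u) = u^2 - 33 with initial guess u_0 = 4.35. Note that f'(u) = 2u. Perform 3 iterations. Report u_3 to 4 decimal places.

u_0 = 4.350000: f = -14.077500, f' = 8.700000 → u_1 = 4.350000 - (-14.077500)/(8.700000) = 5.968103
u_1 = 5.968103: f = 2.618259, f' = 11.936207 → u_2 = 5.968103 - (2.618259)/(11.936207) = 5.748749
u_2 = 5.748749: f = 0.048116, f' = 11.497498 → u_3 = 5.748749 - (0.048116)/(11.497498) = 5.744564

5.7446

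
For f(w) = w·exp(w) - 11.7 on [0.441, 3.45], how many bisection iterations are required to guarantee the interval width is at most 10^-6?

Initial width b − a = 3.45 − 0.441 = 3.009000.
After n steps the width is (b−a)/2^n; need (b−a)/2^n ≤ 10^-6.
So n ≥ log₂(3.009000/10^-6) = log₂(3009000.0000) ≈ 21.5209.
Hence n = 22.

22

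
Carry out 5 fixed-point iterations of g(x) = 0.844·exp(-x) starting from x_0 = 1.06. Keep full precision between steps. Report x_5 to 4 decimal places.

x_1 = g(1.060000) = 0.292409
x_2 = g(0.292409) = 0.630015
x_3 = g(0.630015) = 0.449501
x_4 = g(0.449501) = 0.538427
x_5 = g(0.538427) = 0.492614

0.4926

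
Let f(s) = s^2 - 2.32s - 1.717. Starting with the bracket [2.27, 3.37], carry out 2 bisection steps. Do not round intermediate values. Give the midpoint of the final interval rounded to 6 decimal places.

f(2.270000) = -1.830500, f(3.370000) = 1.821500 (opposite signs)
step 1: m = 2.820000, f(m) = -0.307000 < 0 → root in [2.820000, 3.370000]
step 2: m = 3.095000, f(m) = 0.681625 > 0 → root in [2.820000, 3.095000]
Midpoint of [2.820000, 3.095000] = 2.957500

2.957500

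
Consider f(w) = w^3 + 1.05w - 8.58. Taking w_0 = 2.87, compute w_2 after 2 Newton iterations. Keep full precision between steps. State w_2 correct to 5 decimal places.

f'(w) = 3w^2 + 1.05
w_0 = 2.870000: f = 18.073403, f' = 25.760700 → w_1 = 2.870000 - (18.073403)/(25.760700) = 2.168412
w_1 = 2.168412: f = 3.892726, f' = 15.156029 → w_2 = 2.168412 - (3.892726)/(15.156029) = 1.911568

1.91157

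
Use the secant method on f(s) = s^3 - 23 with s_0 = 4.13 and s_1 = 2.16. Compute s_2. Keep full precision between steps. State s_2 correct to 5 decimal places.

f(s_0) = 47.444997, f(s_1) = -12.922304
s_2 = 2.160000 - (-12.922304)·(2.160000 - 4.130000)/(-12.922304 - (47.444997)) = 2.581701; f(s_2) = -5.792502

2.58170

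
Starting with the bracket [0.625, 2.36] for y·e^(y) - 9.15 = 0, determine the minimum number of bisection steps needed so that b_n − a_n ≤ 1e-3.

11

Initial width b − a = 2.36 − 0.625 = 1.735000.
After n steps the width is (b−a)/2^n; need (b−a)/2^n ≤ 1e-3.
So n ≥ log₂(1.735000/1e-3) = log₂(1735.0000) ≈ 10.7607.
Hence n = 11.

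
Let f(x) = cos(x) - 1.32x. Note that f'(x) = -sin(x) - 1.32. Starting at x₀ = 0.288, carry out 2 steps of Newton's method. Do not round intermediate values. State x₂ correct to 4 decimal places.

Newton update: x ← x − f(x)/f'(x).
x_0 = 0.288000: f = 0.578654, f' = -1.604035 → x_1 = 0.288000 - (0.578654)/(-1.604035) = 0.648749
x_1 = 0.648749: f = -0.059508, f' = -1.924190 → x_2 = 0.648749 - (-0.059508)/(-1.924190) = 0.617823

0.6178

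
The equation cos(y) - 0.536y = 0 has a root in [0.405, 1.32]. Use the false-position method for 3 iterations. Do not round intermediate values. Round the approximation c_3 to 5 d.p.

f(0.405000) = 0.702022, f(1.320000) = -0.459345
step 1: c = 0.958099, f(c) = 0.061536 > 0 → new bracket [0.958099, 1.320000]
step 2: c = 1.000853, f(c) = 0.003127 > 0 → new bracket [1.000853, 1.320000]
step 3: c = 1.003011, f(c) = 0.000152 > 0 → new bracket [1.003011, 1.320000]

1.00301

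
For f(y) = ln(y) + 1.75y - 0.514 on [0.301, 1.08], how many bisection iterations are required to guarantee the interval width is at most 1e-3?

Initial width b − a = 1.08 − 0.301 = 0.779000.
After n steps the width is (b−a)/2^n; need (b−a)/2^n ≤ 1e-3.
So n ≥ log₂(0.779000/1e-3) = log₂(779.0000) ≈ 9.6055.
Hence n = 10.

10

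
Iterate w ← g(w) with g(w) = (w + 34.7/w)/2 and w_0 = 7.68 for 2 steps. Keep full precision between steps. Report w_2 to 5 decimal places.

5.89423

w_1 = g(7.680000) = 6.099115
w_2 = g(6.099115) = 5.894232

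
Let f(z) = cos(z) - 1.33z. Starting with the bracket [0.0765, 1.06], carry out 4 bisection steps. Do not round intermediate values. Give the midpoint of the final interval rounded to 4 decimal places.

f(0.076500) = 0.895330, f(1.060000) = -0.920928 (opposite signs)
step 1: m = 0.568250, f(m) = 0.087072 > 0 → root in [0.568250, 1.060000]
step 2: m = 0.814125, f(m) = -0.396281 < 0 → root in [0.568250, 0.814125]
step 3: m = 0.691188, f(m) = -0.148790 < 0 → root in [0.568250, 0.691188]
step 4: m = 0.629719, f(m) = -0.029333 < 0 → root in [0.568250, 0.629719]
Midpoint of [0.568250, 0.629719] = 0.598984

0.5990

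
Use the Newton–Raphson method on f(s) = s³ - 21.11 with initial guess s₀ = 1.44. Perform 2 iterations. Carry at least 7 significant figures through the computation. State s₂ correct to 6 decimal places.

Newton update: s ← s − f(s)/f'(s).
f'(s) = 3s²
s_0 = 1.440000: f = -18.124016, f' = 6.220800 → s_1 = 1.440000 - (-18.124016)/(6.220800) = 4.353454
s_1 = 4.353454: f = 61.399118, f' = 56.857691 → s_2 = 4.353454 - (61.399118)/(56.857691) = 3.273581

3.273581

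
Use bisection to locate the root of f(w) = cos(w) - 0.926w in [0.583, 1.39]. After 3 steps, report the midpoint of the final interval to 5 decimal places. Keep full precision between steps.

0.73431

f(0.583000) = 0.294957, f(1.390000) = -1.107327 (opposite signs)
step 1: m = 0.986500, f(m) = -0.361886 < 0 → root in [0.583000, 0.986500]
step 2: m = 0.784750, f(m) = -0.019114 < 0 → root in [0.583000, 0.784750]
step 3: m = 0.683875, f(m) = 0.141862 > 0 → root in [0.683875, 0.784750]
Midpoint of [0.683875, 0.784750] = 0.734312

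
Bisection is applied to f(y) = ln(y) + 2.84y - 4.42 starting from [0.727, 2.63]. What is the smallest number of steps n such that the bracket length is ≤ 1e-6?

21

Initial width b − a = 2.63 − 0.727 = 1.903000.
After n steps the width is (b−a)/2^n; need (b−a)/2^n ≤ 1e-6.
So n ≥ log₂(1.903000/1e-6) = log₂(1903000.0000) ≈ 20.8598.
Hence n = 21.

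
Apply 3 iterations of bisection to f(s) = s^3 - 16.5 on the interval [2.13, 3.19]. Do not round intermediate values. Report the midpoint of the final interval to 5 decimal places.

2.59375

f(2.130000) = -6.836403, f(3.190000) = 15.961759 (opposite signs)
step 1: m = 2.660000, f(m) = 2.321096 > 0 → root in [2.130000, 2.660000]
step 2: m = 2.395000, f(m) = -2.762220 < 0 → root in [2.395000, 2.660000]
step 3: m = 2.527500, f(m) = -0.353682 < 0 → root in [2.527500, 2.660000]
Midpoint of [2.527500, 2.660000] = 2.593750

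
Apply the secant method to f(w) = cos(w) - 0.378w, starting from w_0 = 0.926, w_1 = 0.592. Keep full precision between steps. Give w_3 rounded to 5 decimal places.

f(w_0) = 0.251008, f(w_1) = 0.606050
w_2 = 0.592000 - (0.606050)·(0.592000 - 0.926000)/(0.606050 - (0.251008)) = 1.162131; f(w_2) = -0.041901
w_3 = 1.162131 - (-0.041901)·(1.162131 - 0.592000)/(-0.041901 - (0.606050)) = 1.125263; f(w_3) = 0.005590

1.12526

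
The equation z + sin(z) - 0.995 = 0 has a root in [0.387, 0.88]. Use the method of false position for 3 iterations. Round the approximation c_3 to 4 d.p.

0.5083

f(0.387000) = -0.230588, f(0.880000) = 0.655739
step 1: c = 0.515260, f(c) = 0.013020 > 0 → new bracket [0.387000, 0.515260]
step 2: c = 0.508404, f(c) = 0.000188 > 0 → new bracket [0.387000, 0.508404]
step 3: c = 0.508305, f(c) = 0.000003 > 0 → new bracket [0.387000, 0.508305]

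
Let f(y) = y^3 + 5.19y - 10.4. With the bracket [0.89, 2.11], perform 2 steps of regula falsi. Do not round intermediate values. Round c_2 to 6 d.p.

False-position update: c = (a·f(b) − b·f(a))/(f(b) − f(a)); replace the endpoint whose sign matches f(c).
f(0.890000) = -5.075931, f(2.110000) = 9.944831
step 1: c = 1.302272, f(c) = -1.432672 < 0 → new bracket [1.302272, 2.110000]
step 2: c = 1.403982, f(c) = -0.345852 < 0 → new bracket [1.403982, 2.110000]

1.403982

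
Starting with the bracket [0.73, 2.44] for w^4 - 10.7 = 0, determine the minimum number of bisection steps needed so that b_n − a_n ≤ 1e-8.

28

Initial width b − a = 2.44 − 0.73 = 1.710000.
After n steps the width is (b−a)/2^n; need (b−a)/2^n ≤ 1e-8.
So n ≥ log₂(1.710000/1e-8) = log₂(171000000.0000) ≈ 27.3494.
Hence n = 28.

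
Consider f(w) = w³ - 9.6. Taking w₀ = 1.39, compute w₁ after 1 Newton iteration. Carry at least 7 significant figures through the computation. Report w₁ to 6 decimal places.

Newton update: w ← w − f(w)/f'(w).
f'(w) = 3w²
w_0 = 1.390000: f = -6.914381, f' = 5.796300 → w_1 = 1.390000 - (-6.914381)/(5.796300) = 2.582896

2.582896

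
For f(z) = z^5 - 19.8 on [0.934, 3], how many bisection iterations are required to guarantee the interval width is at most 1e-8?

28

Initial width b − a = 3 − 0.934 = 2.066000.
After n steps the width is (b−a)/2^n; need (b−a)/2^n ≤ 1e-8.
So n ≥ log₂(2.066000/1e-8) = log₂(206600000.0000) ≈ 27.6223.
Hence n = 28.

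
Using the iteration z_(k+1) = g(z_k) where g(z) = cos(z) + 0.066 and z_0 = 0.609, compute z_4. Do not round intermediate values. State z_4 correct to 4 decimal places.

z_1 = g(0.609000) = 0.886220
z_2 = g(0.886220) = 0.698344
z_3 = g(0.698344) = 0.831908
z_4 = g(0.831908) = 0.739467

0.7395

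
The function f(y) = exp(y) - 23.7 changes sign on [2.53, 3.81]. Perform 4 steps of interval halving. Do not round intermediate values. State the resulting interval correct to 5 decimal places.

[3.09000, 3.17000]

f(2.530000) = -11.146494, f(3.810000) = 21.450439 (opposite signs)
step 1: m = 3.170000, f(m) = 0.107484 > 0 → root in [2.530000, 3.170000]
step 2: m = 2.850000, f(m) = -6.412218 < 0 → root in [2.850000, 3.170000]
step 3: m = 3.010000, f(m) = -3.412600 < 0 → root in [3.010000, 3.170000]
step 4: m = 3.090000, f(m) = -1.722922 < 0 → root in [3.090000, 3.170000]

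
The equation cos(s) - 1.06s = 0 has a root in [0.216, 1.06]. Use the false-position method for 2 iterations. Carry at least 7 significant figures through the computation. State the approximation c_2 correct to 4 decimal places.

0.7107

False-position update: c = (a·f(b) − b·f(a))/(f(b) − f(a)); replace the endpoint whose sign matches f(c).
f(0.216000) = 0.747803, f(1.060000) = -0.634728
step 1: c = 0.672515, f(c) = 0.069392 > 0 → new bracket [0.672515, 1.060000]
step 2: c = 0.710702, f(c) = 0.004560 > 0 → new bracket [0.710702, 1.060000]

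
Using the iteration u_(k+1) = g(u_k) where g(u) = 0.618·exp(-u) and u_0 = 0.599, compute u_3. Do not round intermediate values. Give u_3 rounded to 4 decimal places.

0.3980

u_1 = g(0.599000) = 0.339505
u_2 = g(0.339505) = 0.440092
u_3 = g(0.440092) = 0.397978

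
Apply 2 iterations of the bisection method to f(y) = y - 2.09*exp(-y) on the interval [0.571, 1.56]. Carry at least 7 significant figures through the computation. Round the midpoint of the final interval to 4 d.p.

f(0.571000) = -0.609767, f(1.560000) = 1.120816 (opposite signs)
step 1: m = 1.065500, f(m) = 0.345379 > 0 → root in [0.571000, 1.065500]
step 2: m = 0.818250, f(m) = -0.103864 < 0 → root in [0.818250, 1.065500]
Midpoint of [0.818250, 1.065500] = 0.941875

0.9419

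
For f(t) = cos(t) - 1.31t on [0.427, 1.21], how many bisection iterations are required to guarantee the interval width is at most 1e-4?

13

Initial width b − a = 1.21 − 0.427 = 0.783000.
After n steps the width is (b−a)/2^n; need (b−a)/2^n ≤ 1e-4.
So n ≥ log₂(0.783000/1e-4) = log₂(7830.0000) ≈ 12.9348.
Hence n = 13.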